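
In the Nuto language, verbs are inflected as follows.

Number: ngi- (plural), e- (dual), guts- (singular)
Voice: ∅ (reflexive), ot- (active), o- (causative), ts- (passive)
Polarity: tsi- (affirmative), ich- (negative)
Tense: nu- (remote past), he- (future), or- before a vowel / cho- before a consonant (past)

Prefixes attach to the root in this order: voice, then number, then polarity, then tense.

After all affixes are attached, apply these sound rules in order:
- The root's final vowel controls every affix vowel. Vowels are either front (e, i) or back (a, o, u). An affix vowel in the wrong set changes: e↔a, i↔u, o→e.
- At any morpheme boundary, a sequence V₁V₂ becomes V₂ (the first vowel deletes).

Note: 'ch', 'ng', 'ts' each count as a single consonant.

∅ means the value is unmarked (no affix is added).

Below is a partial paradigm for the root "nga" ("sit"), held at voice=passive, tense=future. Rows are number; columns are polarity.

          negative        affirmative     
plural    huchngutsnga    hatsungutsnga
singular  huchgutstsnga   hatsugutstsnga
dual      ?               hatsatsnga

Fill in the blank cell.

Attach voice passive ts- → tsnga.
Attach number dual e- → etsnga.
Attach polarity negative ich- → ichetsnga.
Attach tense future he- → heichetsnga.
Apply vowel harmony: heichetsnga → hauchatsnga.
Apply vowel deletion: hauchatsnga → huchatsnga.

huchatsnga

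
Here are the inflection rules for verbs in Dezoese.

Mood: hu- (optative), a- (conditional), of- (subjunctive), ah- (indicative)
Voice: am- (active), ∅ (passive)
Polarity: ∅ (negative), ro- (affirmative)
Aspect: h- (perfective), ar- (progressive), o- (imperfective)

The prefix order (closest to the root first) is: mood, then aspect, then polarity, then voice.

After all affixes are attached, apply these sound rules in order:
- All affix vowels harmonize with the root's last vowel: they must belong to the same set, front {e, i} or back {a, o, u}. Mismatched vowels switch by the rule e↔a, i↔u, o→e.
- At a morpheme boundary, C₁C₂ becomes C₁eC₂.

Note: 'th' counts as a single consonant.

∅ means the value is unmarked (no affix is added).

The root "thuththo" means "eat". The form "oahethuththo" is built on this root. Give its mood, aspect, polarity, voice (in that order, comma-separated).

Segment: o-ah-thuththo.
mood: ah- → indicative.
aspect: o- → imperfective.
polarity: ∅ → negative.
voice: ∅ → passive.

indicative, imperfective, negative, passive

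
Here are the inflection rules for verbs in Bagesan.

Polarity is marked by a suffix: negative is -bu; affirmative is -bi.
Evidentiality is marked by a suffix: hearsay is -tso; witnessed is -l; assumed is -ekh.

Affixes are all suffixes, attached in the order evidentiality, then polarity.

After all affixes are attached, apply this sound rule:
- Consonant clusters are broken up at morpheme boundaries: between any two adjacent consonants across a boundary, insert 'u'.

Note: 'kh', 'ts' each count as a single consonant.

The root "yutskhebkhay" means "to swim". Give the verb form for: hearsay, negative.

yutskhebkhayutsobu

Attach evidentiality hearsay -tso → yutskhebkhaytso.
Attach polarity negative -bu → yutskhebkhaytsobu.
Apply epenthesis: yutskhebkhaytsobu → yutskhebkhayutsobu.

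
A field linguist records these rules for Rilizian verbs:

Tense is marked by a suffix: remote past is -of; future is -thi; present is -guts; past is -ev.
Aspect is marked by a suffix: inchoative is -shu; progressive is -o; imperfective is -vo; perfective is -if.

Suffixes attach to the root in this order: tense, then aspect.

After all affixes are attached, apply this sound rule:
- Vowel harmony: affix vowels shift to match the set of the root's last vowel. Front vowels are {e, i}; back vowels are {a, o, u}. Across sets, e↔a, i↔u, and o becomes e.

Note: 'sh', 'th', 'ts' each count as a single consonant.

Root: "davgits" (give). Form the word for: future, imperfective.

Attach tense future -thi → davgitsthi.
Attach aspect imperfective -vo → davgitsthivo.
Apply vowel harmony: davgitsthivo → davgitsthive.

davgitsthive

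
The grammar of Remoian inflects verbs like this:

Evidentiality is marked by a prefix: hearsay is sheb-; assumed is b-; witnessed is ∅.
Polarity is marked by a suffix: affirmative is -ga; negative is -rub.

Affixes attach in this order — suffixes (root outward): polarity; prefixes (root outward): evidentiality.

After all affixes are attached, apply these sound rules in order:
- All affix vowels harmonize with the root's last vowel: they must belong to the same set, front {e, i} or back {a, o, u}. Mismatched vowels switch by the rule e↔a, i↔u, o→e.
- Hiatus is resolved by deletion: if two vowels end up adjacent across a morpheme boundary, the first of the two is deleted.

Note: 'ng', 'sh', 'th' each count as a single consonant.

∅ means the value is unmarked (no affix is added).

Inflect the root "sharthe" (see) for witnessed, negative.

Attach polarity negative -rub → shartherub.
evidentiality = witnessed: zero marking, form stays shartherub.
Apply vowel harmony: shartherub → shartherib.
Vowel deletion: no change.

shartherib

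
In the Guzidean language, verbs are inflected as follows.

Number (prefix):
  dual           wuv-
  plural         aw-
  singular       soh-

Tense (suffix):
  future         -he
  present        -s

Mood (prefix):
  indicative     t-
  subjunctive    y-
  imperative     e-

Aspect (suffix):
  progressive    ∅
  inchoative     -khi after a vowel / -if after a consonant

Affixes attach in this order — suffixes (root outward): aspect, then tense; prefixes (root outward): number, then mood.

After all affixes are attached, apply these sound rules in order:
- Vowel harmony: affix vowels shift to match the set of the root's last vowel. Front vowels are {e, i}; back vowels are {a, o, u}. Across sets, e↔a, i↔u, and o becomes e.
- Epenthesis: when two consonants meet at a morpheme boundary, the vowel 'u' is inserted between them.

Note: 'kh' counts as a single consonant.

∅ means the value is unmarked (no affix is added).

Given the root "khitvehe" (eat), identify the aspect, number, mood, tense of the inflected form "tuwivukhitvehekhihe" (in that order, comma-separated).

Segment: t-wuv-khitvehe-khi-he.
aspect: -khi/if → inchoative.
number: wuv- → dual.
mood: t- → indicative.
tense: -he → future.

inchoative, dual, indicative, future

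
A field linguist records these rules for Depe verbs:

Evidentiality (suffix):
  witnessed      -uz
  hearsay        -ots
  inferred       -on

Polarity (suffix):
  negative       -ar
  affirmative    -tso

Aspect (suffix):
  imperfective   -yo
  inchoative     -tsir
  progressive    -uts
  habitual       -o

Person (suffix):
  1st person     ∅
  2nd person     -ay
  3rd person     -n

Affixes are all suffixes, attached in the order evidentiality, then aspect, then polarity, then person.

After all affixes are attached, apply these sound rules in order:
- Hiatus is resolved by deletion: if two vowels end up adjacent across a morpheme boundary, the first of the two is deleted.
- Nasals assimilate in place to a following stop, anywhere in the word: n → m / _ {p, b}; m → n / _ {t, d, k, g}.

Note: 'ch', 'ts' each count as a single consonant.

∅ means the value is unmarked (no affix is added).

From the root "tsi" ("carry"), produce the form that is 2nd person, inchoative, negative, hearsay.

Attach evidentiality hearsay -ots → tsiots.
Attach aspect inchoative -tsir → tsiotstsir.
Attach polarity negative -ar → tsiotstsirar.
Attach person 2nd person -ay → tsiotstsiraray.
Apply vowel deletion: tsiotstsiraray → tsotstsiraray.
Nasal assimilation: no change.

tsotstsiraray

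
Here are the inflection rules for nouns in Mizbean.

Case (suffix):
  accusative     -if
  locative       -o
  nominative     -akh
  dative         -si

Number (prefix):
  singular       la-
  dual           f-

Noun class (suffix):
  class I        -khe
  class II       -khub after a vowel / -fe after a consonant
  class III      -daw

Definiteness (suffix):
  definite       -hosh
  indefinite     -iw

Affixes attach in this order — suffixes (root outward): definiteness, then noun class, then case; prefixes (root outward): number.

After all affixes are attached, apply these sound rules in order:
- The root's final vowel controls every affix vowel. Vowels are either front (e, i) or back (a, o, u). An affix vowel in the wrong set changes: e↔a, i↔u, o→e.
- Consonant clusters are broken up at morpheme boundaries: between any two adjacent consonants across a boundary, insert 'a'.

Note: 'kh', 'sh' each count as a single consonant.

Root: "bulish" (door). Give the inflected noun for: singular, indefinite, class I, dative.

Attach number singular la- → labulish.
Attach definiteness indefinite -iw → labulishiw.
Attach noun class class I -khe → labulishiwkhe.
Attach case dative -si → labulishiwkhesi.
Apply vowel harmony: labulishiwkhesi → lebulishiwkhesi.
Apply epenthesis: lebulishiwkhesi → lebulishiwakhesi.

lebulishiwakhesi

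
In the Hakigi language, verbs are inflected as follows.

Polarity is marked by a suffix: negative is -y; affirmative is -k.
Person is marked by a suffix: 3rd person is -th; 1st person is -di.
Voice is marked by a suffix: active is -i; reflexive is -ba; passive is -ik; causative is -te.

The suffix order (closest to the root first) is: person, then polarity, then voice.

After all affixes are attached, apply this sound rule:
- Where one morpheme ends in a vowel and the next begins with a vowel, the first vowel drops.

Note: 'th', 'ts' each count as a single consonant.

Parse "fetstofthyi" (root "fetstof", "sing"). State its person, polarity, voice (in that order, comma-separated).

Segment: fetstof-th-y-i.
person: -th → 3rd person.
polarity: -y → negative.
voice: -i → active.

3rd person, negative, active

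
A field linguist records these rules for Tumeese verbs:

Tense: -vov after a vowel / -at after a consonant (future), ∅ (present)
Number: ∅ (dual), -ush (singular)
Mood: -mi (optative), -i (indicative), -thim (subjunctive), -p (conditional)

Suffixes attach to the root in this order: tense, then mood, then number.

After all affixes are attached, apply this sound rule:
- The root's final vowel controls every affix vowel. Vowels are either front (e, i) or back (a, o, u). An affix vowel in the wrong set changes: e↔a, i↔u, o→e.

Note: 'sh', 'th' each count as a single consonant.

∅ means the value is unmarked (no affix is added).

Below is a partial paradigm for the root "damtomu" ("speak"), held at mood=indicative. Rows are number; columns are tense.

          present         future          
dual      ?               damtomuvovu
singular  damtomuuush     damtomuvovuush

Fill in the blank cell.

damtomuu

tense = present: zero marking, form stays damtomu.
Attach mood indicative -i → damtomui.
number = dual: zero marking, form stays damtomui.
Apply vowel harmony: damtomui → damtomuu.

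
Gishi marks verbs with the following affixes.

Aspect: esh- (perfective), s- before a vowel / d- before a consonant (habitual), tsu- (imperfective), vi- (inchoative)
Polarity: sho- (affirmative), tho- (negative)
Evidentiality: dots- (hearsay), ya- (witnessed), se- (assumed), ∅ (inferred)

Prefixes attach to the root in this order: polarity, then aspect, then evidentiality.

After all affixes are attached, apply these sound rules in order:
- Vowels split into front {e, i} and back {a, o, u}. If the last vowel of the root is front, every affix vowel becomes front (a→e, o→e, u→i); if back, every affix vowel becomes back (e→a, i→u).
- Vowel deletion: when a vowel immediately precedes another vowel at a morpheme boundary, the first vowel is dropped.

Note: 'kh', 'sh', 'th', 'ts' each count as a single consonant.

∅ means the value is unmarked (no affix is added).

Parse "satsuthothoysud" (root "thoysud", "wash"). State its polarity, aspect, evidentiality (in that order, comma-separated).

negative, imperfective, assumed

Segment: se-tsu-tho-thoysud.
polarity: tho- → negative.
aspect: tsu- → imperfective.
evidentiality: se- → assumed.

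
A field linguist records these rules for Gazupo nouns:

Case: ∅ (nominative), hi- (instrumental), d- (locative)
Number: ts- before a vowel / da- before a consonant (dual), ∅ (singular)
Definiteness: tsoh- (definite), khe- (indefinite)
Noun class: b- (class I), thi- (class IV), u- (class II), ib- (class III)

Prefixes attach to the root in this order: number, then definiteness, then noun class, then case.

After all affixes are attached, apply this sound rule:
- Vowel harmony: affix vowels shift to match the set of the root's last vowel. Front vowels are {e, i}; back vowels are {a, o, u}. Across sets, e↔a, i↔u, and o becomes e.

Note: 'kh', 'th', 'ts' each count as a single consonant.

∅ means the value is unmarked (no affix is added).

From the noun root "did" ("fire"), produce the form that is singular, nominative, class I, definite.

btsehdid

number = singular: zero marking, form stays did.
Attach definiteness definite tsoh- → tsohdid.
Attach noun class class I b- → btsohdid.
case = nominative: zero marking, form stays btsohdid.
Apply vowel harmony: btsohdid → btsehdid.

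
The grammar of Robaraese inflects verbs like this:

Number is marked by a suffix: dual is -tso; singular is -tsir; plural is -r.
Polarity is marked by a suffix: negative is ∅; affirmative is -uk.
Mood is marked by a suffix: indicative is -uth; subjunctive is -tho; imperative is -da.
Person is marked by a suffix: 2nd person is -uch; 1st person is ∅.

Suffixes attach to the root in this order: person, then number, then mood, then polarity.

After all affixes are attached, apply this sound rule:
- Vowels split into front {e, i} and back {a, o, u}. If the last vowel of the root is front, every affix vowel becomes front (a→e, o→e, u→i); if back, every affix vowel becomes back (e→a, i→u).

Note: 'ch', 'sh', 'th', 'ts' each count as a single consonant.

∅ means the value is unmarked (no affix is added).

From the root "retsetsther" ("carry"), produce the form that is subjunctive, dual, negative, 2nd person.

retsetstherichtsethe

Attach person 2nd person -uch → retsetstheruch.
Attach number dual -tso → retsetstheruchtso.
Attach mood subjunctive -tho → retsetstheruchtsotho.
polarity = negative: zero marking, form stays retsetstheruchtsotho.
Apply vowel harmony: retsetstheruchtsotho → retsetstherichtsethe.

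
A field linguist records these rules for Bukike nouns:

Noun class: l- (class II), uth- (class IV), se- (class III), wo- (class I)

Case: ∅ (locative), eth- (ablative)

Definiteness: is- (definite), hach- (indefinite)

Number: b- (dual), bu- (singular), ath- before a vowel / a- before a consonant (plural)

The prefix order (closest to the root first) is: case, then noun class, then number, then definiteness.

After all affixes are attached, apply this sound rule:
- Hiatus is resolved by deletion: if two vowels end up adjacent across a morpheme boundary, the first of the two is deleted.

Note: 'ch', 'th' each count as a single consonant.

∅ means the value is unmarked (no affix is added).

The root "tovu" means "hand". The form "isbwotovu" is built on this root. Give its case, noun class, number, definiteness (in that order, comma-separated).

Segment: is-b-wo-tovu.
case: ∅ → locative.
noun class: wo- → class I.
number: b- → dual.
definiteness: is- → definite.

locative, class I, dual, definite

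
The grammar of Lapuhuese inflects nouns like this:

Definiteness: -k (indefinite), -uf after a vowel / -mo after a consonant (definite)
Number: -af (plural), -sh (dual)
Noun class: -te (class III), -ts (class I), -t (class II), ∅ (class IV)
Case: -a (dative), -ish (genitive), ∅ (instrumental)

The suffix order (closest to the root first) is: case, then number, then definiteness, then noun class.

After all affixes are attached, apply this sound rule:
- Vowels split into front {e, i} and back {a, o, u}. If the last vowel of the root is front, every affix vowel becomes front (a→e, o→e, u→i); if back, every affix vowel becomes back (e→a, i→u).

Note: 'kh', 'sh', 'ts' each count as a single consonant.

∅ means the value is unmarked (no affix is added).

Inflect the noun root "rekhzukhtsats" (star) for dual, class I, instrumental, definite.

rekhzukhtsatsshmots

case = instrumental: zero marking, form stays rekhzukhtsats.
Attach number dual -sh → rekhzukhtsatssh.
Attach definiteness definite -mo (after consonant 'sh') → rekhzukhtsatsshmo.
Attach noun class class I -ts → rekhzukhtsatsshmots.
Vowel harmony: no change.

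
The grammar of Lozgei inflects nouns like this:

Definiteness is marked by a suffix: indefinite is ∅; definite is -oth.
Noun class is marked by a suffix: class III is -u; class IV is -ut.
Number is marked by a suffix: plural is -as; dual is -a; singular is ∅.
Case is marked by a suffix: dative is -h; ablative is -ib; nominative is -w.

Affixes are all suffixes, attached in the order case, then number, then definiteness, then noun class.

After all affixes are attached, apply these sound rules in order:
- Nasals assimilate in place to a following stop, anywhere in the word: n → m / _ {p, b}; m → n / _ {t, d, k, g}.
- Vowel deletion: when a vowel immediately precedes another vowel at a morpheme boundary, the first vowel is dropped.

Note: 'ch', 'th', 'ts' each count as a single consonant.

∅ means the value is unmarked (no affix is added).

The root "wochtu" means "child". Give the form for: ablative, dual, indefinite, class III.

wochtibu

Attach case ablative -ib → wochtuib.
Attach number dual -a → wochtuiba.
definiteness = indefinite: zero marking, form stays wochtuiba.
Attach noun class class III -u → wochtuibau.
Nasal assimilation: no change.
Apply vowel deletion: wochtuibau → wochtibu.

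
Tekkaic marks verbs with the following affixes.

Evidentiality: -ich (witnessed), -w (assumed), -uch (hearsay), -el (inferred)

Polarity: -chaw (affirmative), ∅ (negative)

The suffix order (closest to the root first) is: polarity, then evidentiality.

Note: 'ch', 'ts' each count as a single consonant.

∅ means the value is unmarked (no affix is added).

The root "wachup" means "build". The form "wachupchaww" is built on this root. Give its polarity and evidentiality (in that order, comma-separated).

Segment: wachup-chaw-w.
polarity: -chaw → affirmative.
evidentiality: -w → assumed.

affirmative, assumed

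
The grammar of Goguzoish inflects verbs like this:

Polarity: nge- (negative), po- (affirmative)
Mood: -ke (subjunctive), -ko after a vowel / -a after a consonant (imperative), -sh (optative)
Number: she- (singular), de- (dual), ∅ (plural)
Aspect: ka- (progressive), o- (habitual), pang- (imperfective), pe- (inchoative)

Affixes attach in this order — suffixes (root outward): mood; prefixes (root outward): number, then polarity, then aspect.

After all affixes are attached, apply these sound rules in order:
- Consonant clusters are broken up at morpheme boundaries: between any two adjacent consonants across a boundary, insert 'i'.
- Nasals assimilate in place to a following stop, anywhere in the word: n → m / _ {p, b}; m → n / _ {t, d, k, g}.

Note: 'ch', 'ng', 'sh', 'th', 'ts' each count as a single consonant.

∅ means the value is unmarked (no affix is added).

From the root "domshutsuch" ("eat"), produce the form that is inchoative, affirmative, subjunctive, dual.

Attach number dual de- → dedomshutsuch.
Attach polarity affirmative po- → podedomshutsuch.
Attach mood subjunctive -ke → podedomshutsuchke.
Attach aspect inchoative pe- → pepodedomshutsuchke.
Apply epenthesis: pepodedomshutsuchke → pepodedomshutsuchike.
Nasal assimilation: no change.

pepodedomshutsuchike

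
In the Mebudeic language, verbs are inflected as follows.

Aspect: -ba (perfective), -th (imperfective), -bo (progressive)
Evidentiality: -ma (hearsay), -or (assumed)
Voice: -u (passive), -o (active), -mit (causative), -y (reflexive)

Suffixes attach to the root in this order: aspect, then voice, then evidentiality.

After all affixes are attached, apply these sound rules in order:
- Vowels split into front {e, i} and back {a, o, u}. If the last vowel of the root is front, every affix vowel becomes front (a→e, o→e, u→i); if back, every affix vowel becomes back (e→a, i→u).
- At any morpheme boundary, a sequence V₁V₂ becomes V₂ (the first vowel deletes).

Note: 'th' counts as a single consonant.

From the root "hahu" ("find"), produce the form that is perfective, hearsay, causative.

Attach aspect perfective -ba → hahuba.
Attach voice causative -mit → hahubamit.
Attach evidentiality hearsay -ma → hahubamitma.
Apply vowel harmony: hahubamitma → hahubamutma.
Vowel deletion: no change.

hahubamutma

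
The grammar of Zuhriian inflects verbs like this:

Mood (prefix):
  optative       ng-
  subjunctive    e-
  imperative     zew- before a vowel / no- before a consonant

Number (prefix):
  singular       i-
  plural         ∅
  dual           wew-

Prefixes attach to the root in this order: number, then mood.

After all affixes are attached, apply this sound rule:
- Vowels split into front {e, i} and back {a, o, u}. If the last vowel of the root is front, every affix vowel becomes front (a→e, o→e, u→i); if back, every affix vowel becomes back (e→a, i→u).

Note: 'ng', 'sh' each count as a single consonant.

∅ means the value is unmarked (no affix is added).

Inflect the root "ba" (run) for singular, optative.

nguba

Attach number singular i- → iba.
Attach mood optative ng- → ngiba.
Apply vowel harmony: ngiba → nguba.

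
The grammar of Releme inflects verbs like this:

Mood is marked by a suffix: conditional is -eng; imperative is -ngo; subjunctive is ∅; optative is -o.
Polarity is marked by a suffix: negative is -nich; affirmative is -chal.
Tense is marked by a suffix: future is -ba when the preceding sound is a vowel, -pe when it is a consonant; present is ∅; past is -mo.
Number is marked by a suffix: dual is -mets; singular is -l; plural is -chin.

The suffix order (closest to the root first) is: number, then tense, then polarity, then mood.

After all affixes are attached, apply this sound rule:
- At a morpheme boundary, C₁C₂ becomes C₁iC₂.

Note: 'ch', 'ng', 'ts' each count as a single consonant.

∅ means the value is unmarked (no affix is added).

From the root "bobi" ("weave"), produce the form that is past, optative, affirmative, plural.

Attach number plural -chin → bobichin.
Attach tense past -mo → bobichinmo.
Attach polarity affirmative -chal → bobichinmochal.
Attach mood optative -o → bobichinmochalo.
Apply epenthesis: bobichinmochalo → bobichinimochalo.

bobichinimochalo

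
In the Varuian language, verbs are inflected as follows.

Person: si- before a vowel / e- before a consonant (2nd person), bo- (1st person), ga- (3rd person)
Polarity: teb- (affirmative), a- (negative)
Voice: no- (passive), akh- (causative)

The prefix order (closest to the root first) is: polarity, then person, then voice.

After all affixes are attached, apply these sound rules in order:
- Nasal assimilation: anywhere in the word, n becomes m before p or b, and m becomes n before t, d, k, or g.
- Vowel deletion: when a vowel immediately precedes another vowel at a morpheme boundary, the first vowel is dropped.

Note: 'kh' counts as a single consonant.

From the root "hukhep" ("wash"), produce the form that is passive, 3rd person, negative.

nogahukhep

Attach polarity negative a- → ahukhep.
Attach person 3rd person ga- → gaahukhep.
Attach voice passive no- → nogaahukhep.
Nasal assimilation: no change.
Apply vowel deletion: nogaahukhep → nogahukhep.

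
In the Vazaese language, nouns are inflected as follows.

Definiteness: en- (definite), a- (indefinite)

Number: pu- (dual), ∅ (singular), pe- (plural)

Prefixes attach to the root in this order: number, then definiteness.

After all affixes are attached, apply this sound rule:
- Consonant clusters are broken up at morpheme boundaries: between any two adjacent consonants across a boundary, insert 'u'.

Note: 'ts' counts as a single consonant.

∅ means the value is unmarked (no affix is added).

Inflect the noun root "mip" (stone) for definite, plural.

enupemip

Attach number plural pe- → pemip.
Attach definiteness definite en- → enpemip.
Apply epenthesis: enpemip → enupemip.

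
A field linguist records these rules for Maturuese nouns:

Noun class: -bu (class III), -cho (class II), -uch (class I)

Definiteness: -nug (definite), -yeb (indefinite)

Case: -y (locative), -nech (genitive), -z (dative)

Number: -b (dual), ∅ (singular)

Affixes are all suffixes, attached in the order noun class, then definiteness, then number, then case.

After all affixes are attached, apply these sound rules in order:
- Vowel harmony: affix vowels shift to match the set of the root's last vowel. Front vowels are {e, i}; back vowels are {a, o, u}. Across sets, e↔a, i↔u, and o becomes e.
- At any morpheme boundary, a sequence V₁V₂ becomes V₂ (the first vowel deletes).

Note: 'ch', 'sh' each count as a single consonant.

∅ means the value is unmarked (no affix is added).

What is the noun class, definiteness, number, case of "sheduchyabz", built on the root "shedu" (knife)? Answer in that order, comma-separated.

Segment: shedu-uch-yeb-z.
noun class: -uch → class I.
definiteness: -yeb → indefinite.
number: ∅ → singular.
case: -z → dative.

class I, indefinite, singular, dative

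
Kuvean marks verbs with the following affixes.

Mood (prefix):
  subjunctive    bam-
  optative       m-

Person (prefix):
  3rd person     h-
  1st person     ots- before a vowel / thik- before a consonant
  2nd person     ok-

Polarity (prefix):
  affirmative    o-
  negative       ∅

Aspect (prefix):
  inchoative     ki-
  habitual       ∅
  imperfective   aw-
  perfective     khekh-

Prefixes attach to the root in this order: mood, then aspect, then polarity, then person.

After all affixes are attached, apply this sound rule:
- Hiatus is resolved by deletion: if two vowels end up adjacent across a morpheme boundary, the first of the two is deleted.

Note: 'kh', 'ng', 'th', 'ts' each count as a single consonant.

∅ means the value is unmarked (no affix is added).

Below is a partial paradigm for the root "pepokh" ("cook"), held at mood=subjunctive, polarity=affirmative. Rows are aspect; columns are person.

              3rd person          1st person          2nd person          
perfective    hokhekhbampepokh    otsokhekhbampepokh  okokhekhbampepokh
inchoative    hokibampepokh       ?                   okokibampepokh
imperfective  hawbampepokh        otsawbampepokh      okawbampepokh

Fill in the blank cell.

otsokibampepokh

Attach mood subjunctive bam- → bampepokh.
Attach aspect inchoative ki- → kibampepokh.
Attach polarity affirmative o- → okibampepokh.
Attach person 1st person ots- (before vowel 'o') → otsokibampepokh.
Vowel deletion: no change.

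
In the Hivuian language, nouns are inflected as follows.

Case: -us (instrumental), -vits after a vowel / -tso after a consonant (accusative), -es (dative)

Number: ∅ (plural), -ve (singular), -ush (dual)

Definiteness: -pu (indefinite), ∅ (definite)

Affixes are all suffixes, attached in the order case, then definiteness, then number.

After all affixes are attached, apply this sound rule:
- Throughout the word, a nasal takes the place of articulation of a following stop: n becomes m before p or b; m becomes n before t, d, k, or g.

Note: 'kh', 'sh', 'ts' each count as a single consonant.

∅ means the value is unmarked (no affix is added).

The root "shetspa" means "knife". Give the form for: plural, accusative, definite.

Attach case accusative -vits (after vowel 'a') → shetspavits.
definiteness = definite: zero marking, form stays shetspavits.
number = plural: zero marking, form stays shetspavits.
Nasal assimilation: no change.

shetspavits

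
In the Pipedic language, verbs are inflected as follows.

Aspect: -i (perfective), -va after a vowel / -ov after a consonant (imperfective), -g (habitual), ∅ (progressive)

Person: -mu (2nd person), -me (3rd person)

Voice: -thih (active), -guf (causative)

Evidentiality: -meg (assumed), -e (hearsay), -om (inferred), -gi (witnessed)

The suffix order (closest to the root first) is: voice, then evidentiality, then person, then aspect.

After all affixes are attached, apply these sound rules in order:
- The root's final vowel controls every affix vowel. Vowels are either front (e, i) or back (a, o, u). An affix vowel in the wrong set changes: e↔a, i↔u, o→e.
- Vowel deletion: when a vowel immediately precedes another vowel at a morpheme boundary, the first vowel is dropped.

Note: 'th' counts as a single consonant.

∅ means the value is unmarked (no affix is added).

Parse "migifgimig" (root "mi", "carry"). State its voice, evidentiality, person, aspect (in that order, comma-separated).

causative, witnessed, 2nd person, habitual

Segment: mi-guf-gi-mu-g.
voice: -guf → causative.
evidentiality: -gi → witnessed.
person: -mu → 2nd person.
aspect: -g → habitual.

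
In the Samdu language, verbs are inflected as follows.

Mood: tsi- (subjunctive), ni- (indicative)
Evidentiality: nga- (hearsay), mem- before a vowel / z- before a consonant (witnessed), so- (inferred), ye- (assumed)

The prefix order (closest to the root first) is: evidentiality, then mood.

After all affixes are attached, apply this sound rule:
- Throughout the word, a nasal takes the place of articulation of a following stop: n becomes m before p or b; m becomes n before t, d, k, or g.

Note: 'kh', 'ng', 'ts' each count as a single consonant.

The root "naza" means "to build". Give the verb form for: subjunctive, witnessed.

Attach evidentiality witnessed z- (before consonant 'n') → znaza.
Attach mood subjunctive tsi- → tsiznaza.
Nasal assimilation: no change.

tsiznaza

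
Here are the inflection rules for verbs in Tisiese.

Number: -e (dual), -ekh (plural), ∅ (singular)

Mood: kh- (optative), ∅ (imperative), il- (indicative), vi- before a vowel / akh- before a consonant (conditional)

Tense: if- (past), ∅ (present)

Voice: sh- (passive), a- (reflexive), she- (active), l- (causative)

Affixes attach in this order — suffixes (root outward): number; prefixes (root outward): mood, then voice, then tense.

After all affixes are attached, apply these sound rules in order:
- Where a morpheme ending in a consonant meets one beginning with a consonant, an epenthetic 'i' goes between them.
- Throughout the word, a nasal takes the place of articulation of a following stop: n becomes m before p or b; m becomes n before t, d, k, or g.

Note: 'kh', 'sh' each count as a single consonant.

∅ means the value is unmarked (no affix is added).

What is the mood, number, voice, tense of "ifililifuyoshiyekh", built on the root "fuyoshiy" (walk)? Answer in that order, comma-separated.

Segment: if-l-il-fuyoshiy-ekh.
mood: il- → indicative.
number: -ekh → plural.
voice: l- → causative.
tense: if- → past.

indicative, plural, causative, past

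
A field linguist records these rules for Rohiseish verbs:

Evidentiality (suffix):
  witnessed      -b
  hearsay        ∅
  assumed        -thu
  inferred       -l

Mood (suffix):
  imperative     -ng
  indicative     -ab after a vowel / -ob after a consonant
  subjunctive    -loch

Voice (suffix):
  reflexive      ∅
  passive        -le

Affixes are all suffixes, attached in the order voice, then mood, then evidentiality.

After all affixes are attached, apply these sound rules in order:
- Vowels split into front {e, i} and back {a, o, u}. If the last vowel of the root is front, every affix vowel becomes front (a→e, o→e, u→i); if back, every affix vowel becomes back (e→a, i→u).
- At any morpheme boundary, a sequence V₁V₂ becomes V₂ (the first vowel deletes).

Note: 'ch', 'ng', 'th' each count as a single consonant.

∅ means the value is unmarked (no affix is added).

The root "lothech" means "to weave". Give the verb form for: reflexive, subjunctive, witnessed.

voice = reflexive: zero marking, form stays lothech.
Attach mood subjunctive -loch → lothechloch.
Attach evidentiality witnessed -b → lothechlochb.
Apply vowel harmony: lothechlochb → lothechlechb.
Vowel deletion: no change.

lothechlechb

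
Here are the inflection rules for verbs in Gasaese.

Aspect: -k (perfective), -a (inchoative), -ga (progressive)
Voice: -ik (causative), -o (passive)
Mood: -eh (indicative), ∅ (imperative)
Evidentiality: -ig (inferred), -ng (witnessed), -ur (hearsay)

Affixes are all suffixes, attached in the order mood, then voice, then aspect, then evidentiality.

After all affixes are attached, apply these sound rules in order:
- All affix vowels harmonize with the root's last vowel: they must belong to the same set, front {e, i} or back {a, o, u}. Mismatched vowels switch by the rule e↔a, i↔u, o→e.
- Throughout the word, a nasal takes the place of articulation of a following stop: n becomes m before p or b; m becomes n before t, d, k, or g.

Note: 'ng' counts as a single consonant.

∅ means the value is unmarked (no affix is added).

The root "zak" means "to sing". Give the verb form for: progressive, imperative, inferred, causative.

mood = imperative: zero marking, form stays zak.
Attach voice causative -ik → zakik.
Attach aspect progressive -ga → zakikga.
Attach evidentiality inferred -ig → zakikgaig.
Apply vowel harmony: zakikgaig → zakukgaug.
Nasal assimilation: no change.

zakukgaug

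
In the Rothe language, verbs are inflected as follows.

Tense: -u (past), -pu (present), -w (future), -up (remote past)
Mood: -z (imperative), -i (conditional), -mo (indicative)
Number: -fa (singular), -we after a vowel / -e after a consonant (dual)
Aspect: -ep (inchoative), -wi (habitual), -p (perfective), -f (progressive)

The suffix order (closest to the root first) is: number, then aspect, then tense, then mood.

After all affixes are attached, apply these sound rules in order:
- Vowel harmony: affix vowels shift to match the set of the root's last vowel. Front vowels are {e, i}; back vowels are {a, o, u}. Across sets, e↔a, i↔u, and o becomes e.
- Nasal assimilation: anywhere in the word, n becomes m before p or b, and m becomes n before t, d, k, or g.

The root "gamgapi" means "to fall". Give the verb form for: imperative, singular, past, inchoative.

Attach number singular -fa → gamgapifa.
Attach aspect inchoative -ep → gamgapifaep.
Attach tense past -u → gamgapifaepu.
Attach mood imperative -z → gamgapifaepuz.
Apply vowel harmony: gamgapifaepuz → gamgapifeepiz.
Apply nasal assimilation: gamgapifeepiz → gangapifeepiz.

gangapifeepiz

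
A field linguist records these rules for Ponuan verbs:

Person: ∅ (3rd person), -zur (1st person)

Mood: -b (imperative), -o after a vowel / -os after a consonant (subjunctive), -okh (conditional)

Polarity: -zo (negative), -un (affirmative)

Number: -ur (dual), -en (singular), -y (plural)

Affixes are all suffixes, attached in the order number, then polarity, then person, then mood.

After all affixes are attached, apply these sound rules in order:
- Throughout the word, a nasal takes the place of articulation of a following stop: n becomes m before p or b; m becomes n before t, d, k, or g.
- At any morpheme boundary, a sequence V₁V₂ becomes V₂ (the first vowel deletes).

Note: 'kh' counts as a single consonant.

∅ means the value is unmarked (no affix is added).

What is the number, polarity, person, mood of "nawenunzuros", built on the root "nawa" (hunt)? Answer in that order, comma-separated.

Segment: nawa-en-un-zur-os.
number: -en → singular.
polarity: -un → affirmative.
person: -zur → 1st person.
mood: -o/os → subjunctive.

singular, affirmative, 1st person, subjunctive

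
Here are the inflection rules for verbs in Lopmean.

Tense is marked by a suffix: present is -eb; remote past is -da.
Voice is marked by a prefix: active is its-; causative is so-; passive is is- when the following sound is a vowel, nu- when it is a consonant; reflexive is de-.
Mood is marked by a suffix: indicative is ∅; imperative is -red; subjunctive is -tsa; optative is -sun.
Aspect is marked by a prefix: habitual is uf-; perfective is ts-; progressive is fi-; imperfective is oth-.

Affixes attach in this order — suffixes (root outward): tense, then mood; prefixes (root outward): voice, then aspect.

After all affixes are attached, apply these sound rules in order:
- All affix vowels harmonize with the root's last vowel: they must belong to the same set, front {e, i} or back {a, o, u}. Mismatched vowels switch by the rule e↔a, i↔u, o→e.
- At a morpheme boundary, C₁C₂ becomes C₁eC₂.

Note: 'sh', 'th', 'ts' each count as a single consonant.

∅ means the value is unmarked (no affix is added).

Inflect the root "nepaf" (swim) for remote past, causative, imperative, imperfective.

othesonepafedarad

Attach tense remote past -da → nepafda.
Attach voice causative so- → sonepafda.
Attach mood imperative -red → sonepafdared.
Attach aspect imperfective oth- → othsonepafdared.
Apply vowel harmony: othsonepafdared → othsonepafdarad.
Apply epenthesis: othsonepafdarad → othesonepafedarad.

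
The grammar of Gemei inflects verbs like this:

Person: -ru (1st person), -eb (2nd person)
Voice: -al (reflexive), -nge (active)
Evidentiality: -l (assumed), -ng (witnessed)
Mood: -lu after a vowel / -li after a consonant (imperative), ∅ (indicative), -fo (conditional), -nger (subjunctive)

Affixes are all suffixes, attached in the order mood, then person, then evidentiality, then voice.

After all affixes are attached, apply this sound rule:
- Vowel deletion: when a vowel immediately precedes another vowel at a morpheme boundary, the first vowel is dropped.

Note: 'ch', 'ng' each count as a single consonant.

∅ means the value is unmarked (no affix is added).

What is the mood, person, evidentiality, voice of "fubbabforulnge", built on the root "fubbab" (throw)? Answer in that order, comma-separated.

Segment: fubbab-fo-ru-l-nge.
mood: -fo → conditional.
person: -ru → 1st person.
evidentiality: -l → assumed.
voice: -nge → active.

conditional, 1st person, assumed, active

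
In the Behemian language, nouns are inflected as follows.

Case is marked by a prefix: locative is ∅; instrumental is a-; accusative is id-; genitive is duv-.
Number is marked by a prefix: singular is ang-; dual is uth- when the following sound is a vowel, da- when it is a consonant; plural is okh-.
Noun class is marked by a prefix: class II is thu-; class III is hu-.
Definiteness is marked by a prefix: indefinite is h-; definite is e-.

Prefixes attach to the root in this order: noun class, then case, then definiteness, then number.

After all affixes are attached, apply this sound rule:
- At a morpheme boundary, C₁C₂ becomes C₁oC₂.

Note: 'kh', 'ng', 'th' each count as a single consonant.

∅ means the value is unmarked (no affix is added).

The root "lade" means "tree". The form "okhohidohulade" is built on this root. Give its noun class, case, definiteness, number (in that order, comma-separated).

class III, accusative, indefinite, plural

Segment: okh-h-id-hu-lade.
noun class: hu- → class III.
case: id- → accusative.
definiteness: h- → indefinite.
number: okh- → plural.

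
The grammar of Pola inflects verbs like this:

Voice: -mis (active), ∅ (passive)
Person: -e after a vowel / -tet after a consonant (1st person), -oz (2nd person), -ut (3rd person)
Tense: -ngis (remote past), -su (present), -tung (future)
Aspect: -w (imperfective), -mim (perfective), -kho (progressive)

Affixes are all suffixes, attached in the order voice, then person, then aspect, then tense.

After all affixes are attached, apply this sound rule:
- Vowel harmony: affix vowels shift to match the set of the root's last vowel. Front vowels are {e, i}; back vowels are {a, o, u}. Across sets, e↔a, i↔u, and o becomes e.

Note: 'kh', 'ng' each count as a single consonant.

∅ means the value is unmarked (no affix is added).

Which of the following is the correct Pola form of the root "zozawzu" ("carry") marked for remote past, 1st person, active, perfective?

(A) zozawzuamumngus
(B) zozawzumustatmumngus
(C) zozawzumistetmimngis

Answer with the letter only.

Attach voice active -mis → zozawzumis.
Attach person 1st person -tet (after consonant 's') → zozawzumistet.
Attach aspect perfective -mim → zozawzumistetmim.
Attach tense remote past -ngis → zozawzumistetmimngis.
Apply vowel harmony: zozawzumistetmimngis → zozawzumustatmumngus.
So the correct form is zozawzumustatmumngus, option (B).
(A) zozawzuamumngus is wrong: it uses passive instead of active for voice.
(C) zozawzumistetmimngis is wrong: it fails to apply the sound rule(s).

B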